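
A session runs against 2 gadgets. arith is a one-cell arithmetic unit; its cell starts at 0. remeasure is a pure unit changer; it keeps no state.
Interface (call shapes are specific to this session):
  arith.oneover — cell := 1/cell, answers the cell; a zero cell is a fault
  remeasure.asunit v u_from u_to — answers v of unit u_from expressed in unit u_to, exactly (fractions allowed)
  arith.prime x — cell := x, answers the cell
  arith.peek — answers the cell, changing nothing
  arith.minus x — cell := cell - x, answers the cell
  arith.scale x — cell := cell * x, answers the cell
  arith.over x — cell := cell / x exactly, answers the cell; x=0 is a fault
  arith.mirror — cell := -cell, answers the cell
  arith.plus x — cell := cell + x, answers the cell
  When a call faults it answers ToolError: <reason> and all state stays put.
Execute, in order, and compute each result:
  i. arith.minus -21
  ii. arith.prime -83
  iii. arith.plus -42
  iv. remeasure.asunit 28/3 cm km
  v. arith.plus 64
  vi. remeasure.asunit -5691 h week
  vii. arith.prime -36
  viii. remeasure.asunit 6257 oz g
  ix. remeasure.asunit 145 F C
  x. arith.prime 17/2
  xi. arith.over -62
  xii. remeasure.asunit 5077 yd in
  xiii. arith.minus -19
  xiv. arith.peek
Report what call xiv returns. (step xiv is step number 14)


Step: minus[x→-21]
Result: 21
Step: prime[x→-83]
Result: -83
Step: plus[x→-42]
Result: -125
Step: asunit[v→28/3; u_from→cm; u_to→km]
Result: 7/75000
Step: plus[x→64]
Result: -61
Step: asunit[v→-5691; u_from→h; u_to→week]
Result: -271/8
Step: prime[x→-36]
Result: -36
Step: asunit[v→6257; u_from→oz; u_to→g]
Result: 283812745909/1600000
Step: asunit[v→145; u_from→F; u_to→C]
Result: 565/9
Step: prime[x→17/2]
Result: 17/2
Step: over[x→-62]
Result: -17/124
Step: asunit[v→5077; u_from→yd; u_to→in]
Result: 182772
Step: minus[x→-19]
Result: 2339/124
Step: peek[]
Result: 2339/124

Answer: 2339/124


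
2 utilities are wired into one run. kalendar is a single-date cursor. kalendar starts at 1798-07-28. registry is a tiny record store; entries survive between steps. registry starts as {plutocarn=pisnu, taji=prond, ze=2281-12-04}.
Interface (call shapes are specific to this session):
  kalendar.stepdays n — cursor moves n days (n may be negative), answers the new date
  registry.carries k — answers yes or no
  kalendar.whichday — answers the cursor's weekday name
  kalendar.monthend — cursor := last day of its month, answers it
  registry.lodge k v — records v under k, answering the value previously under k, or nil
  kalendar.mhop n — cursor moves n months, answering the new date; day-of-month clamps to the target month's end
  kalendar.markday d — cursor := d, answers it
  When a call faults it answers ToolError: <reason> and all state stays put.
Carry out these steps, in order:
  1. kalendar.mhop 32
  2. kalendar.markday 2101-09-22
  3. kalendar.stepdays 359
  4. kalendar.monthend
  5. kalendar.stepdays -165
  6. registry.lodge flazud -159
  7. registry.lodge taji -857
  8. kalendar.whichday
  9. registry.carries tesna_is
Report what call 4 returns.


! kalendar.mhop(n='32') ~> 1801-03-28
! kalendar.markday(d='2101-09-22') ~> 2101-09-22
! kalendar.stepdays(n='359') ~> 2102-09-16
! kalendar.monthend() ~> 2102-09-30
! kalendar.stepdays(n='-165') ~> 2102-04-18
! registry.lodge(k='flazud', v='-159') ~> nil
! registry.lodge(k='taji', v='-857') ~> prond
! kalendar.whichday() ~> Tuesday
! registry.carries(k='tesna_is') ~> no

Answer: 2102-09-30


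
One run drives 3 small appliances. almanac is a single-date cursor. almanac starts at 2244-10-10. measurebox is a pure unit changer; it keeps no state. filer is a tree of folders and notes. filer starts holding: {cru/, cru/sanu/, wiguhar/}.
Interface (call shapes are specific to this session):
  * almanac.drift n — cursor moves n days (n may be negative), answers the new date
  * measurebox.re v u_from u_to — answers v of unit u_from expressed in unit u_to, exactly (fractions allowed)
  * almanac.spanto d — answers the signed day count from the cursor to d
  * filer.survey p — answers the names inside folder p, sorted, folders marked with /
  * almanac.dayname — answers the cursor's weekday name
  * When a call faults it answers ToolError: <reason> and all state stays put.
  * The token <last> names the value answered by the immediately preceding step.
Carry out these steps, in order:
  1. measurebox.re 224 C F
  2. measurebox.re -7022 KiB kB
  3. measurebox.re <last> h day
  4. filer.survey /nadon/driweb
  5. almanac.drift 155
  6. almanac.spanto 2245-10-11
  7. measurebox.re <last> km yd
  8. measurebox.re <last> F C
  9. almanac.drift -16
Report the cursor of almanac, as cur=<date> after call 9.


Answer: cur=2245-02-26

Derivation:
;; re(v: 224, u_from: C, u_to: F) ~> 2176/5
;; re(v: -7022, u_from: KiB, u_to: kB) ~> -898816/125
;; re(v: <last>, u_from: h, u_to: day) ~> -112352/375
;; survey(p: /nadon/driweb) ~> ToolError: not found
;; drift(n: 155) ~> 2245-03-14
;; spanto(d: 2245-10-11) ~> 211
;; re(v: <last>, u_from: km, u_to: yd) ~> 263750000/1143
;; re(v: <last>, u_from: F, u_to: C) ~> 1318567120/10287
;; drift(n: -16) ~> 2245-02-26


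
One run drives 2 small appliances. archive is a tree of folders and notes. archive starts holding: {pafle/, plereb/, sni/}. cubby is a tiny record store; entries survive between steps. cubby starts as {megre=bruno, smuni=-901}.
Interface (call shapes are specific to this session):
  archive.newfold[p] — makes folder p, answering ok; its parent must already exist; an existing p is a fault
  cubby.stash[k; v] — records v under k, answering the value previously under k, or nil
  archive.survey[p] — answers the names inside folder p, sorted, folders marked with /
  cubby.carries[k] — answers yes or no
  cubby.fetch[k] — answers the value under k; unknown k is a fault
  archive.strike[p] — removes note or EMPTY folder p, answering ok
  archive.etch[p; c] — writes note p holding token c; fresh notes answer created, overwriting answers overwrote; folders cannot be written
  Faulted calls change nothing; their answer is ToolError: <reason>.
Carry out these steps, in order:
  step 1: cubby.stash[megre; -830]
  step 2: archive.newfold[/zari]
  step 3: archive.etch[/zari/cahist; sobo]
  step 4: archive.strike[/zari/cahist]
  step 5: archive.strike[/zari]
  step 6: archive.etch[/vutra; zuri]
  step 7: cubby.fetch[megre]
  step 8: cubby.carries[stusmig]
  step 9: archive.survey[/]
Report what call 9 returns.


Answer: [pafle/, plereb/, sni/, vutra]

Derivation:
> cubby.stash k→megre v→-830
= bruno
> archive.newfold p→/zari
= ok
> archive.etch p→/zari/cahist c→sobo
= created
> archive.strike p→/zari/cahist
= ok
> archive.strike p→/zari
= ok
> archive.etch p→/vutra c→zuri
= created
> cubby.fetch k→megre
= -830
> cubby.carries k→stusmig
= no
> archive.survey p→/
= [pafle/, plereb/, sni/, vutra]


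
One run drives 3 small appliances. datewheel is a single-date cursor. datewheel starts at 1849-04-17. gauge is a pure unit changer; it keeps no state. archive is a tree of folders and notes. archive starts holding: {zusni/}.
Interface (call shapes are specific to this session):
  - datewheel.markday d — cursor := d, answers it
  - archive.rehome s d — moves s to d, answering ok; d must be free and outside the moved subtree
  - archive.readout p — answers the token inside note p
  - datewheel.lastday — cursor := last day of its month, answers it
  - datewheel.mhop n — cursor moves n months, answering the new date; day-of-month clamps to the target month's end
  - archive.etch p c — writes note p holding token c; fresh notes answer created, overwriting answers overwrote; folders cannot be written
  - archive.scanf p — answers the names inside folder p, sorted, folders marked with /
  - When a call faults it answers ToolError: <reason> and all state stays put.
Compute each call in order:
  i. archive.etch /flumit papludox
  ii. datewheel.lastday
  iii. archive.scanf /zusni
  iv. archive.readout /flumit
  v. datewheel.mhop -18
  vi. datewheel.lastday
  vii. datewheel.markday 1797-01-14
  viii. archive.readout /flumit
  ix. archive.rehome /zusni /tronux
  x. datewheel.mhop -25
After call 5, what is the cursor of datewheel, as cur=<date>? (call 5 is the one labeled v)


! archive.etch(p: /flumit, c: papludox) == created
! datewheel.lastday() == 1849-04-30
! archive.scanf(p: /zusni) == []
! archive.readout(p: /flumit) == papludox
! datewheel.mhop(n: -18) == 1847-10-30
! datewheel.lastday() == 1847-10-31
! datewheel.markday(d: 1797-01-14) == 1797-01-14
! archive.readout(p: /flumit) == papludox
! archive.rehome(s: /zusni, d: /tronux) == ok
! datewheel.mhop(n: -25) == 1794-12-14

Answer: cur=1847-10-30


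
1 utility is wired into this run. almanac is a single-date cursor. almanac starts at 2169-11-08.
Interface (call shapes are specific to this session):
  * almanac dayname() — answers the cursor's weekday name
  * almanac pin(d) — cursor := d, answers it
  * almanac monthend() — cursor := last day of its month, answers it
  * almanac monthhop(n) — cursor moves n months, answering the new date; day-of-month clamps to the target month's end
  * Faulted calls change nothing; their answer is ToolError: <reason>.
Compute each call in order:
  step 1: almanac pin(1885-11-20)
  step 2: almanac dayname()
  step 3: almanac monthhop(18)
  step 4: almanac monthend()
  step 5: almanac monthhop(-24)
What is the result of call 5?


Answer: 1885-05-31

Derivation:
Now I run almanac pin with d: 1885-11-20: 1885-11-20.
I invoke almanac dayname(), — result: Friday.
Now I run almanac monthhop with n: 18, and get 1887-05-20.
I call almanac monthend: 1887-05-31.
I try almanac monthhop with n: -24, and get 1885-05-31.


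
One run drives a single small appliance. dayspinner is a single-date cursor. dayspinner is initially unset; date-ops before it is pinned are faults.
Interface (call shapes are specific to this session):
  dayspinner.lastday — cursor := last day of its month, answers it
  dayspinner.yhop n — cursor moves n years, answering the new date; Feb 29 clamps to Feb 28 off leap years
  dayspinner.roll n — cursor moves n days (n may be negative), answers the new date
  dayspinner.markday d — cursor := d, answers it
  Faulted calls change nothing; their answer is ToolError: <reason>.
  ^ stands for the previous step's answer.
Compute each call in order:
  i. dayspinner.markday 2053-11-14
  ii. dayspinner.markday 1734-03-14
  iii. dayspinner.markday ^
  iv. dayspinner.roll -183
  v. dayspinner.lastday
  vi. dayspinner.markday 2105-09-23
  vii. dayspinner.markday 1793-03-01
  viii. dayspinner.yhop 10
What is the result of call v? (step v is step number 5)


Answer: 1733-09-30

Derivation:
Act: dayspinner.markday[d='2053-11-14']
Obs: 2053-11-14
Act: dayspinner.markday[d='1734-03-14']
Obs: 1734-03-14
Act: dayspinner.markday[d='^']
Obs: 1734-03-14
Act: dayspinner.roll[n='-183']
Obs: 1733-09-12
Act: dayspinner.lastday[]
Obs: 1733-09-30
Act: dayspinner.markday[d='2105-09-23']
Obs: 2105-09-23
Act: dayspinner.markday[d='1793-03-01']
Obs: 1793-03-01
Act: dayspinner.yhop[n='10']
Obs: 1803-03-01


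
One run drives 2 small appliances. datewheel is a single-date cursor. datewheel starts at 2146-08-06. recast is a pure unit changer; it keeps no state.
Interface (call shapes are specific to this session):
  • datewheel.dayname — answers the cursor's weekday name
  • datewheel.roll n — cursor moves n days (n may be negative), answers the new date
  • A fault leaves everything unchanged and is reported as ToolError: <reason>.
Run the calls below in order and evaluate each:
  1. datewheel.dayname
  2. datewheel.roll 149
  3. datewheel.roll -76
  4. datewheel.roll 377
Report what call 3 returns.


Answer: 2146-10-18

Derivation:
% 1. datewheel.dayname() : Saturday
% 2. datewheel.roll(149) : 2147-01-02
% 3. datewheel.roll(-76) : 2146-10-18
% 4. datewheel.roll(377) : 2147-10-30


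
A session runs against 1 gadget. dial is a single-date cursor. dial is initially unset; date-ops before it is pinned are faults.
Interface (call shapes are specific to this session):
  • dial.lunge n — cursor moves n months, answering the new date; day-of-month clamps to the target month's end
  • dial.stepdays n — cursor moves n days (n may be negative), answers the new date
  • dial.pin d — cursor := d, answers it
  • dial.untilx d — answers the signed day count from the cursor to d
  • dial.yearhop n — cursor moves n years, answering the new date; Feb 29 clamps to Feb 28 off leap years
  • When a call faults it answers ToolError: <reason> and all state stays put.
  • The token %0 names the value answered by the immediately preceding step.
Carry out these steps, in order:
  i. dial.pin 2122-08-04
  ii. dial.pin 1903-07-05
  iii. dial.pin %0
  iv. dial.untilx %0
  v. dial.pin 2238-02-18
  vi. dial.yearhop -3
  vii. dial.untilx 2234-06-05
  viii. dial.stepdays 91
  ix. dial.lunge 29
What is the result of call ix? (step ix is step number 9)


$ dial.pin d='2122-08-04'
:: 2122-08-04
$ dial.pin d='1903-07-05'
:: 1903-07-05
$ dial.pin d='%0'
:: 1903-07-05
$ dial.untilx d='%0'
:: 0
$ dial.pin d='2238-02-18'
:: 2238-02-18
$ dial.yearhop n='-3'
:: 2235-02-18
$ dial.untilx d='2234-06-05'
:: -258
$ dial.stepdays n='91'
:: 2235-05-20
$ dial.lunge n='29'
:: 2237-10-20

Answer: 2237-10-20


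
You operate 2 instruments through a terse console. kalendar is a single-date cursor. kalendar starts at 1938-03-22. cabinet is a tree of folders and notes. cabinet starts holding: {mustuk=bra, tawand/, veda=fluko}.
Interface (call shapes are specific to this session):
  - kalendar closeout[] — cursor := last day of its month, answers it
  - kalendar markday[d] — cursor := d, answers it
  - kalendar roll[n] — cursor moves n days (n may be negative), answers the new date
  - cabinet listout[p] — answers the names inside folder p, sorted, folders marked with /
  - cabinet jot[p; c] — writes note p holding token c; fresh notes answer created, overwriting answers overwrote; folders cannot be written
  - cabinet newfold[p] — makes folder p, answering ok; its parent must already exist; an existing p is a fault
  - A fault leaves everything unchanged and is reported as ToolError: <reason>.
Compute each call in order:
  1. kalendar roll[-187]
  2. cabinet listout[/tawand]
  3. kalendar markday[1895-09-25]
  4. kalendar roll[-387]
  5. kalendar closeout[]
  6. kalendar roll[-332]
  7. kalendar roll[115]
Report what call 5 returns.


==> kalendar roll(-187)
<== 1937-09-16
==> cabinet listout(/tawand)
<== []
==> kalendar markday(1895-09-25)
<== 1895-09-25
==> kalendar roll(-387)
<== 1894-09-03
==> kalendar closeout()
<== 1894-09-30
==> kalendar roll(-332)
<== 1893-11-02
==> kalendar roll(115)
<== 1894-02-25

Answer: 1894-09-30


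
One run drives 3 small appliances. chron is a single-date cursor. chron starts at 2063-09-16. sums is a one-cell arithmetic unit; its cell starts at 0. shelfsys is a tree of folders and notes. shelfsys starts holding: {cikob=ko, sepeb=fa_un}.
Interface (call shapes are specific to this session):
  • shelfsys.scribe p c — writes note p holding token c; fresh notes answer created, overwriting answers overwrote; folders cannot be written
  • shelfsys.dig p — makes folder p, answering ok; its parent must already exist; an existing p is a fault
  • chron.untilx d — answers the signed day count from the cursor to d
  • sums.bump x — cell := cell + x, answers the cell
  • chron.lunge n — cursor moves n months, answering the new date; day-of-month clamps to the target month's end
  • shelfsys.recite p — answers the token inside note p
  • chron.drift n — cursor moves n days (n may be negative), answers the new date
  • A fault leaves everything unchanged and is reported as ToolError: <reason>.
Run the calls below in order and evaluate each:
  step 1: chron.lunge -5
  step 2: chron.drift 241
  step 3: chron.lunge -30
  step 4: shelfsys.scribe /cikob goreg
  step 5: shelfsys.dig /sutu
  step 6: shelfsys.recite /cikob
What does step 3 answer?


Answer: 2061-06-13

Derivation:
·→ chron.lunge(n→-5)
·← 2063-04-16
·→ chron.drift(n→241)
·← 2063-12-13
·→ chron.lunge(n→-30)
·← 2061-06-13
·→ shelfsys.scribe(p→/cikob, c→goreg)
·← overwrote
·→ shelfsys.dig(p→/sutu)
·← ok
·→ shelfsys.recite(p→/cikob)
·← goreg


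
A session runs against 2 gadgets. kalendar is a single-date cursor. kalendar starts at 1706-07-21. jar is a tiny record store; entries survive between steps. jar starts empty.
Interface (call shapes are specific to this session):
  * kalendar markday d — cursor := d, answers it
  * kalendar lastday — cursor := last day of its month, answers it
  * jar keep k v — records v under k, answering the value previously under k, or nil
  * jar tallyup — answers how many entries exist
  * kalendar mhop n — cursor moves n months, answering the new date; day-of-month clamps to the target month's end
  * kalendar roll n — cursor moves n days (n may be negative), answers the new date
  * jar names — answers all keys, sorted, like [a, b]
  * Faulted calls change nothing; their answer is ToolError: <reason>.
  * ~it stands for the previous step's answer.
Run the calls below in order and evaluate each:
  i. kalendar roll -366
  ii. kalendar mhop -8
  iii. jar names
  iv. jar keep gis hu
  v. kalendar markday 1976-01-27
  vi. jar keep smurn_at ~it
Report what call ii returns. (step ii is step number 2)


Answer: 1704-11-20

Derivation:
Now I run kalendar roll on n→-366, and see 1705-07-20.
Next I call kalendar mhop on n→-8, which returns 1704-11-20.
Then jar names, yielding [].
Calling jar keep on k→gis, v→hu, yielding nil.
I use kalendar markday on d→1976-01-27, — result: 1976-01-27.
Invoking jar keep on k→smurn_at, v→~it: nil.


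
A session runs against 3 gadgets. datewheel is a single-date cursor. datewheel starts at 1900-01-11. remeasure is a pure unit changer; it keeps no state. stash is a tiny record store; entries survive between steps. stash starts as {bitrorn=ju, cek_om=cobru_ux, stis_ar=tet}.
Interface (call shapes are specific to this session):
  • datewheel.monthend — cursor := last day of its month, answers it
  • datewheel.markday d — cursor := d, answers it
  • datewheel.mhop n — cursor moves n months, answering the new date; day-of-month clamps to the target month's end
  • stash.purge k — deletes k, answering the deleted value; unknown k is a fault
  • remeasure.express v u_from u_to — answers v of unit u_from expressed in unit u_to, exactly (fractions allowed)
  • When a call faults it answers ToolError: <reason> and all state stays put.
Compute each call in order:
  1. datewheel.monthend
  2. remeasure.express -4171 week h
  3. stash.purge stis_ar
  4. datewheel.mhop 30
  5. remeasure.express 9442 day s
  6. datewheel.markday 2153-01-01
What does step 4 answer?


> datewheel.monthend
[out] 1900-01-31
> remeasure.express v: -4171 u_from: week u_to: h
[out] -700728
> stash.purge k: stis_ar
[out] tet
> datewheel.mhop n: 30
[out] 1902-07-31
> remeasure.express v: 9442 u_from: day u_to: s
[out] 815788800
> datewheel.markday d: 2153-01-01
[out] 2153-01-01

Answer: 1902-07-31


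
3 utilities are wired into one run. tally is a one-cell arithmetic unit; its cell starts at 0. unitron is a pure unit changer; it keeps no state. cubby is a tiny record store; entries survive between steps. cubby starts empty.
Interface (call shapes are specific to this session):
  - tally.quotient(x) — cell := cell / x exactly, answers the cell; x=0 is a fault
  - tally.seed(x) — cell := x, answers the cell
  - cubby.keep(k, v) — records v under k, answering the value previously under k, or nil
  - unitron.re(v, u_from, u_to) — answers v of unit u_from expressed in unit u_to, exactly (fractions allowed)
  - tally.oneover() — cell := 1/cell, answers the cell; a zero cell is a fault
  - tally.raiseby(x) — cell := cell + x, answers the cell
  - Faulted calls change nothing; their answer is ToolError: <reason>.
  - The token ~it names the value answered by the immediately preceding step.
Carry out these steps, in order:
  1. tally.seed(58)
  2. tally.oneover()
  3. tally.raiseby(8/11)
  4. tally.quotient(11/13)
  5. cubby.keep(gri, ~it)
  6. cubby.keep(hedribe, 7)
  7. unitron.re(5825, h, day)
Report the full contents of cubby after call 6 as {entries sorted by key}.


Answer: {gri=6175/7018, hedribe=7}

Derivation:
I use tally.seed passing x: 58: 58.
Using tally.oneover, yielding 1/58.
I try tally.raiseby passing x: 8/11, and get 475/638.
Now I run tally.quotient passing x: 11/13, giving 6175/7018.
Calling cubby.keep passing k: gri, v: ~it, yielding nil.
Next I call cubby.keep passing k: hedribe, v: 7, which returns nil.
I call unitron.re passing v: 5825, u_from: h, u_to: day, — result: 5825/24.


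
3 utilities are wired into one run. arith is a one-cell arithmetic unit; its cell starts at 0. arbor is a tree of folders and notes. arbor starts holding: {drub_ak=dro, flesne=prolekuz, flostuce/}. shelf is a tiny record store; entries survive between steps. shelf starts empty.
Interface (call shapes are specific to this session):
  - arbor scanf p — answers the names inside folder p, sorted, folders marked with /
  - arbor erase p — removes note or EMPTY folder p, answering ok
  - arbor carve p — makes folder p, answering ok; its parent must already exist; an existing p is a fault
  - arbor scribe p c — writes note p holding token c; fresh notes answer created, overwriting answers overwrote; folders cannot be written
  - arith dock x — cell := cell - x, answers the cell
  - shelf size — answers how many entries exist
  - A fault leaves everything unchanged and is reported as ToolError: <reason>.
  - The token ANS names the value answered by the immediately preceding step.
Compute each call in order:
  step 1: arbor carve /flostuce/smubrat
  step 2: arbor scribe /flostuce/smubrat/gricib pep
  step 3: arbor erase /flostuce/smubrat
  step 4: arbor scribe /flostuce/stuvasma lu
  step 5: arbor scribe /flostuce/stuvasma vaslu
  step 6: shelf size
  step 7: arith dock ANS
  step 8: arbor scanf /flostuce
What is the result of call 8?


Answer: [smubrat/, stuvasma]

Derivation:
-- 1. arbor carve(/flostuce/smubrat) == ok
-- 2. arbor scribe(/flostuce/smubrat/gricib, pep) == created
-- 3. arbor erase(/flostuce/smubrat) == ToolError: not empty
-- 4. arbor scribe(/flostuce/stuvasma, lu) == created
-- 5. arbor scribe(/flostuce/stuvasma, vaslu) == overwrote
-- 6. shelf size() == 0
-- 7. arith dock(ANS) == 0
-- 8. arbor scanf(/flostuce) == [smubrat/, stuvasma]


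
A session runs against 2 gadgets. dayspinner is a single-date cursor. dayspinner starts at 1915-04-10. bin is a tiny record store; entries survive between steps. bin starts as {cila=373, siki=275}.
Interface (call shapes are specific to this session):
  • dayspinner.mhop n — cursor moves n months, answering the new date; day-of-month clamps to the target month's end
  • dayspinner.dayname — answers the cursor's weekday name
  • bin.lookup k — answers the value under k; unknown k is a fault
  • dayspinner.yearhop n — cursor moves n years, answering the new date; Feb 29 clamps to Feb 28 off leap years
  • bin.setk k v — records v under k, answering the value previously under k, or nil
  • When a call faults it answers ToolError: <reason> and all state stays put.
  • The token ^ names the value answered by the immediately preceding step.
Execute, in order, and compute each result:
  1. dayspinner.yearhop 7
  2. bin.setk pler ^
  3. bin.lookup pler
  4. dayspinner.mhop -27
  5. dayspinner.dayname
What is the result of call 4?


Invoking yearhop using n→7, — result: 1922-04-10.
Now I run setk using k→pler, v→^, giving nil.
I invoke lookup using k→pler, which returns 1922-04-10.
I use mhop using n→-27, which returns 1920-01-10.
I try dayname(): Saturday.

Answer: 1920-01-10


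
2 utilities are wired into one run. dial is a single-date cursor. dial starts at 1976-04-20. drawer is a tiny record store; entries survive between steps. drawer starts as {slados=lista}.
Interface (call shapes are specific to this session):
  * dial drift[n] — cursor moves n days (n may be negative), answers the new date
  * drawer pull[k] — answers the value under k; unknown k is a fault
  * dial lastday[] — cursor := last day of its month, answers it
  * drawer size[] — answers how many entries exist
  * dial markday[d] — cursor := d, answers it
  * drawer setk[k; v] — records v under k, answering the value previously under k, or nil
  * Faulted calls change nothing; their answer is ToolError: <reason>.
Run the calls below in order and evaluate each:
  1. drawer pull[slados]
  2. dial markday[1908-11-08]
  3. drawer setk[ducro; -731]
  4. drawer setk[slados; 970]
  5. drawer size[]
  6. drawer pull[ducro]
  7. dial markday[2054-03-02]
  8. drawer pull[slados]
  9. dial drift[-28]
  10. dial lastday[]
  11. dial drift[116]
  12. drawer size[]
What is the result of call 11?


I run drawer pull on slados, and see lista.
Calling dial markday on 1908-11-08, — result: 1908-11-08.
I try drawer setk on ducro, -731, which returns nil.
Now I run drawer setk on slados, 970, which returns lista.
I use drawer size, and observe 2.
I use drawer pull on ducro: -731.
Calling dial markday on 2054-03-02, and get 2054-03-02.
Invoking drawer pull on slados, → 970.
I call dial drift on -28: 2054-02-02.
I call dial lastday, yielding 2054-02-28.
Calling dial drift on 116, and observe 2054-06-24.
I invoke drawer size(), which returns 2.

Answer: 2054-06-24


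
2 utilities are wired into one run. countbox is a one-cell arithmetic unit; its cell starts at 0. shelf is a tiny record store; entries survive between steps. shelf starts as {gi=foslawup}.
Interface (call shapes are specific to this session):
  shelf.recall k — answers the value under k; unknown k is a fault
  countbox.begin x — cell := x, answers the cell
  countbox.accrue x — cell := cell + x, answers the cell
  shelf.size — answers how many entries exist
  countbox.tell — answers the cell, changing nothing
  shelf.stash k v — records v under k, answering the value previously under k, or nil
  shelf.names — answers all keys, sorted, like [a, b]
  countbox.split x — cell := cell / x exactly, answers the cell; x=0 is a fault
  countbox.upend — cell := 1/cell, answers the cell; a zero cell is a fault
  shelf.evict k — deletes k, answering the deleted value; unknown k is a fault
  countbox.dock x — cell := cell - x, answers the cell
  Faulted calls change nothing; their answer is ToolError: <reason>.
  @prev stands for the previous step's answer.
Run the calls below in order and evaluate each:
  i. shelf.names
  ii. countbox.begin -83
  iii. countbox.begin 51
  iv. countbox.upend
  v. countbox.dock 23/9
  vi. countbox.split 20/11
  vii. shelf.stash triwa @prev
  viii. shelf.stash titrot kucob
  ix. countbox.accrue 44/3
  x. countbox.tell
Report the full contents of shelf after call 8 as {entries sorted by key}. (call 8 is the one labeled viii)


Answer: {gi=foslawup, titrot=kucob, triwa=-1067/765}

Derivation:
I call names: [gi].
I run begin using x=-83, — result: -83.
Invoking begin using x=51, and observe 51.
Then upend: 1/51.
Using dock using x=23/9, → -388/153.
Now I run split using x=20/11, and get -1067/765.
I run stash using k=triwa, v=@prev, and get nil.
Now I run stash using k=titrot, v=kucob, giving nil.
I try accrue using x=44/3: 10153/765.
Next I call tell, and observe 10153/765.


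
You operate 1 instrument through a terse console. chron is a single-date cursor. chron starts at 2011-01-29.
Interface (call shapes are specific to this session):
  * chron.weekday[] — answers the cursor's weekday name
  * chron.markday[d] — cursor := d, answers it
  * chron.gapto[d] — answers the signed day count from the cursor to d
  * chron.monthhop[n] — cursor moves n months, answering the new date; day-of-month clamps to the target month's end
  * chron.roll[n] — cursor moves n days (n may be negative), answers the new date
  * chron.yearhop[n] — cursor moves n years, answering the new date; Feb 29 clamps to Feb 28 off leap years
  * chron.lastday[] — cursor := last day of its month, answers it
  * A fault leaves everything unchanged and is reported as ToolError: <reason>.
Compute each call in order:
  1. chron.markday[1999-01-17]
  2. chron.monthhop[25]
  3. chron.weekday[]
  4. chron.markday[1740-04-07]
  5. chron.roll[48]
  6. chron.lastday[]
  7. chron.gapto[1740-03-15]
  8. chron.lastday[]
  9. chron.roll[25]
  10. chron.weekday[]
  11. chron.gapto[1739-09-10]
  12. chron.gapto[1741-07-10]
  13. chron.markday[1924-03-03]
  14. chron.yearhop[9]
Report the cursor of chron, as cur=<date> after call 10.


Answer: cur=1740-06-25

Derivation:
$ markday d='1999-01-17'
[out] 1999-01-17
$ monthhop n='25'
[out] 2001-02-17
$ weekday
[out] Saturday
$ markday d='1740-04-07'
[out] 1740-04-07
$ roll n='48'
[out] 1740-05-25
$ lastday
[out] 1740-05-31
$ gapto d='1740-03-15'
[out] -77
$ lastday
[out] 1740-05-31
$ roll n='25'
[out] 1740-06-25
$ weekday
[out] Saturday
$ gapto d='1739-09-10'
[out] -289
$ gapto d='1741-07-10'
[out] 380
$ markday d='1924-03-03'
[out] 1924-03-03
$ yearhop n='9'
[out] 1933-03-03


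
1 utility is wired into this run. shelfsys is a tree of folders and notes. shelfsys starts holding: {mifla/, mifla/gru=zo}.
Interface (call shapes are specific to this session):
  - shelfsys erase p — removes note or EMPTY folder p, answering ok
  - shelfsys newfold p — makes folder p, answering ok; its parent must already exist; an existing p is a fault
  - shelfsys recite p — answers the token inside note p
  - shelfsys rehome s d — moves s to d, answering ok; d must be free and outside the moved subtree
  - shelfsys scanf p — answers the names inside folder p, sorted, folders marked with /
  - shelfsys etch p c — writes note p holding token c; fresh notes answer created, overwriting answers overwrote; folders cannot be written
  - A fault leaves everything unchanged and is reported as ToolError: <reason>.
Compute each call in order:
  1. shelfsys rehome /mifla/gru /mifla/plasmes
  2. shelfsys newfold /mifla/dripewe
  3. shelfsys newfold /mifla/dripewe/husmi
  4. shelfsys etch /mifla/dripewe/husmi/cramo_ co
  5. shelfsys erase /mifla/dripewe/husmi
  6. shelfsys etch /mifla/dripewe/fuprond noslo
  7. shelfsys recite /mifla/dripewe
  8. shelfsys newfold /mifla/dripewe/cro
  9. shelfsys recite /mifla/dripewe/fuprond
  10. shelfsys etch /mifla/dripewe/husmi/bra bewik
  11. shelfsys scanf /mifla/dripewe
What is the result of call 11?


[in] shelfsys rehome /mifla/gru /mifla/plasmes
[out] ok
[in] shelfsys newfold /mifla/dripewe
[out] ok
[in] shelfsys newfold /mifla/dripewe/husmi
[out] ok
[in] shelfsys etch /mifla/dripewe/husmi/cramo_ co
[out] created
[in] shelfsys erase /mifla/dripewe/husmi
[out] ToolError: not empty
[in] shelfsys etch /mifla/dripewe/fuprond noslo
[out] created
[in] shelfsys recite /mifla/dripewe
[out] ToolError: is a directory
[in] shelfsys newfold /mifla/dripewe/cro
[out] ok
[in] shelfsys recite /mifla/dripewe/fuprond
[out] noslo
[in] shelfsys etch /mifla/dripewe/husmi/bra bewik
[out] created
[in] shelfsys scanf /mifla/dripewe
[out] [cro/, fuprond, husmi/]

Answer: [cro/, fuprond, husmi/]


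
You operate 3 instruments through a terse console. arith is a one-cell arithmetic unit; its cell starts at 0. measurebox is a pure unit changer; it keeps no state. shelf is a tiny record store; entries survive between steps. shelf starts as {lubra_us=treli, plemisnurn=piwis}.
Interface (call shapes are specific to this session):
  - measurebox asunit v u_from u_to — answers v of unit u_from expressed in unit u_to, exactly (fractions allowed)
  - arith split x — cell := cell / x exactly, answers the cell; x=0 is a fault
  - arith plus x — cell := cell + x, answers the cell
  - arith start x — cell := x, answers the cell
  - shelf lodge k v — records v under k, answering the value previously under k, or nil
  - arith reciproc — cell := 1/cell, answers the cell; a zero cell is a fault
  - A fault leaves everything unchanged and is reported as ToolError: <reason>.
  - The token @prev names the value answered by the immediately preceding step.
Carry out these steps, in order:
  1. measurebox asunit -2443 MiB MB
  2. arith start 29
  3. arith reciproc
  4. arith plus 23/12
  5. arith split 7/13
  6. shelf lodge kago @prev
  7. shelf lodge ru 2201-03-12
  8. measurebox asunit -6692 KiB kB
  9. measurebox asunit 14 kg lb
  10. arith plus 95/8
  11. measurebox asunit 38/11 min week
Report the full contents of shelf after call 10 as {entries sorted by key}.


Answer: {kago=1261/348, lubra_us=treli, plemisnurn=piwis, ru=2201-03-12}

Derivation:
CALL measurebox asunit[-2443; MiB; MB]
RET  -40026112/15625
CALL arith start[29]
RET  29
CALL arith reciproc[]
RET  1/29
CALL arith plus[23/12]
RET  679/348
CALL arith split[7/13]
RET  1261/348
CALL shelf lodge[kago; @prev]
RET  nil
CALL shelf lodge[ru; 2201-03-12]
RET  nil
CALL measurebox asunit[-6692; KiB; kB]
RET  -856576/125
CALL measurebox asunit[14; kg; lb]
RET  200000000/6479891
CALL arith plus[95/8]
RET  10787/696
CALL measurebox asunit[38/11; min; week]
RET  19/55440


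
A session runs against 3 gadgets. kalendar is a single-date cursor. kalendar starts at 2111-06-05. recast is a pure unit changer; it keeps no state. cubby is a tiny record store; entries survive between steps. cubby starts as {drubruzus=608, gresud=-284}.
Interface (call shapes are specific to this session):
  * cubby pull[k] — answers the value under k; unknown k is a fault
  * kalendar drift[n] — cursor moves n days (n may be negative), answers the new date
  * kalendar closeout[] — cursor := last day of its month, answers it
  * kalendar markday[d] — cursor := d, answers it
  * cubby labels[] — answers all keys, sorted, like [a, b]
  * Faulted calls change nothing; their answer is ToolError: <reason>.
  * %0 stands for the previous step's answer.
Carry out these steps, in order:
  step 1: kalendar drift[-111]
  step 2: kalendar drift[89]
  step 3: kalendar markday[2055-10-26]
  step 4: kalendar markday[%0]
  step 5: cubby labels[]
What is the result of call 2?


>> kalendar drift(n: -111)
<< 2111-02-14
>> kalendar drift(n: 89)
<< 2111-05-14
>> kalendar markday(d: 2055-10-26)
<< 2055-10-26
>> kalendar markday(d: %0)
<< 2055-10-26
>> cubby labels()
<< [drubruzus, gresud]

Answer: 2111-05-14


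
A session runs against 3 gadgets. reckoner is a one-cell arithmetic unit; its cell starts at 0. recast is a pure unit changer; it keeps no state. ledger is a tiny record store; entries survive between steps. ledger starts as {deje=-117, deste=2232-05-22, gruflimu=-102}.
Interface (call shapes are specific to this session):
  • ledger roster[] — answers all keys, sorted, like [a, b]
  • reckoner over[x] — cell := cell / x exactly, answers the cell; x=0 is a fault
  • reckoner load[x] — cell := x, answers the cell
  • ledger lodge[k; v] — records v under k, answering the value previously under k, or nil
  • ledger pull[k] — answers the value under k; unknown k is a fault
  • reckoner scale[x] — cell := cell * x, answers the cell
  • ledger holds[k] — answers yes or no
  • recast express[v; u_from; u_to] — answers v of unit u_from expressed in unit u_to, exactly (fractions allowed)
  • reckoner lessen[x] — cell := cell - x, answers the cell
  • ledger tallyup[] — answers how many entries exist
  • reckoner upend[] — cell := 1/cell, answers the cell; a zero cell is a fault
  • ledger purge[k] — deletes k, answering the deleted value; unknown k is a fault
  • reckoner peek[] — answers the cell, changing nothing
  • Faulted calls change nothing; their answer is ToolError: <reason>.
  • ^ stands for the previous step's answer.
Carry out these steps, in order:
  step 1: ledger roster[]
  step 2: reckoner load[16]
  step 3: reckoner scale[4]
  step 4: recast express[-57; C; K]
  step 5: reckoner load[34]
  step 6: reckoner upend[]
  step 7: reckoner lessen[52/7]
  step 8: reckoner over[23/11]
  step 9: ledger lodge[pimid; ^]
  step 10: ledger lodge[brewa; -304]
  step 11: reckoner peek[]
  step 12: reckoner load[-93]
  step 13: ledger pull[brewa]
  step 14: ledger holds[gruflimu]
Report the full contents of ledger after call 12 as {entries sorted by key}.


Answer: {brewa=-304, deje=-117, deste=2232-05-22, gruflimu=-102, pimid=-19371/5474}

Derivation:
-> ledger roster()
<- [deje, deste, gruflimu]
-> reckoner load(x=16)
<- 16
-> reckoner scale(x=4)
<- 64
-> recast express(v=-57, u_from=C, u_to=K)
<- 4323/20
-> reckoner load(x=34)
<- 34
-> reckoner upend()
<- 1/34
-> reckoner lessen(x=52/7)
<- -1761/238
-> reckoner over(x=23/11)
<- -19371/5474
-> ledger lodge(k=pimid, v=^)
<- nil
-> ledger lodge(k=brewa, v=-304)
<- nil
-> reckoner peek()
<- -19371/5474
-> reckoner load(x=-93)
<- -93
-> ledger pull(k=brewa)
<- -304
-> ledger holds(k=gruflimu)
<- yes


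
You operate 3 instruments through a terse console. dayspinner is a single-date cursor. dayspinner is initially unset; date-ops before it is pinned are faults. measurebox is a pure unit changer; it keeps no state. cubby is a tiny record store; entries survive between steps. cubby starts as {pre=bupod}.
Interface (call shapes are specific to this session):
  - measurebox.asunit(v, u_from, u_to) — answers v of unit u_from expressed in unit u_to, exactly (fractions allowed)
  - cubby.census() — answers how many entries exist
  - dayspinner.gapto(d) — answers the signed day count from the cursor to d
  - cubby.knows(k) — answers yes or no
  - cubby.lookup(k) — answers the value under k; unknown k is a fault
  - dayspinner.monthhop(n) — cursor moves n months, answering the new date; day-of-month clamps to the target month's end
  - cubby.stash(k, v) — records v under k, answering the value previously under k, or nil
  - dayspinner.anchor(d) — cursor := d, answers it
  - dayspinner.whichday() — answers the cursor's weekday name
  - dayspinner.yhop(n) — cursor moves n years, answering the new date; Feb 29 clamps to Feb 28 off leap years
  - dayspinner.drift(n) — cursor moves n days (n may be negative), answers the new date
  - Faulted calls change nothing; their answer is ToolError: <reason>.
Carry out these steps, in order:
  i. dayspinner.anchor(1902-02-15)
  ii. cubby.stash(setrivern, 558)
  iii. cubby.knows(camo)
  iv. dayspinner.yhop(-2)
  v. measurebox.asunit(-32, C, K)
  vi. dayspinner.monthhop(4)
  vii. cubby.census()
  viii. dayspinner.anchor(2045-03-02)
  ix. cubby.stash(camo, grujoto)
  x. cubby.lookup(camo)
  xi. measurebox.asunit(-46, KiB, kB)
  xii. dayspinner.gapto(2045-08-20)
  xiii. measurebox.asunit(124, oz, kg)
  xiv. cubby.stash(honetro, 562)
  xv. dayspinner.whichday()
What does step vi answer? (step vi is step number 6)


Answer: 1900-06-15

Derivation:
→ dayspinner.anchor(1902-02-15)
← 1902-02-15
→ cubby.stash(setrivern, 558)
← nil
→ cubby.knows(camo)
← no
→ dayspinner.yhop(-2)
← 1900-02-15
→ measurebox.asunit(-32, C, K)
← 4823/20
→ dayspinner.monthhop(4)
← 1900-06-15
→ cubby.census()
← 2
→ dayspinner.anchor(2045-03-02)
← 2045-03-02
→ cubby.stash(camo, grujoto)
← nil
→ cubby.lookup(camo)
← grujoto
→ measurebox.asunit(-46, KiB, kB)
← -5888/125
→ dayspinner.gapto(2045-08-20)
← 171
→ measurebox.asunit(124, oz, kg)
← 1406136347/400000000
→ cubby.stash(honetro, 562)
← nil
→ dayspinner.whichday()
← Thursday


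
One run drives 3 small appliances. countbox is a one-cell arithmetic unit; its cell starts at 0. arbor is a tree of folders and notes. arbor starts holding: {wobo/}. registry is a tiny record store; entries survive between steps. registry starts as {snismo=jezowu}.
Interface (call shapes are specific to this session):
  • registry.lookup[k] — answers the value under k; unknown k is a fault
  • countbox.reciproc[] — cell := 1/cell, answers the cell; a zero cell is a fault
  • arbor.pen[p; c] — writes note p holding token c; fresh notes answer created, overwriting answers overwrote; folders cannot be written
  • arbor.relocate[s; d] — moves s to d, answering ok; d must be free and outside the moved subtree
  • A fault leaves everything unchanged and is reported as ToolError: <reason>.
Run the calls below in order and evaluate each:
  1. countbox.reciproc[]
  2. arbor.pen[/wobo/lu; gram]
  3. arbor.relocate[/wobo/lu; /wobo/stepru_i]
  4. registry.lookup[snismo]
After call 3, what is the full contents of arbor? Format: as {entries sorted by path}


Answer: {wobo/, wobo/stepru_i=gram}

Derivation:
CALL reciproc[]
RET  ToolError: reciprocal of zero
CALL pen[p=/wobo/lu; c=gram]
RET  created
CALL relocate[s=/wobo/lu; d=/wobo/stepru_i]
RET  ok
CALL lookup[k=snismo]
RET  jezowu
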